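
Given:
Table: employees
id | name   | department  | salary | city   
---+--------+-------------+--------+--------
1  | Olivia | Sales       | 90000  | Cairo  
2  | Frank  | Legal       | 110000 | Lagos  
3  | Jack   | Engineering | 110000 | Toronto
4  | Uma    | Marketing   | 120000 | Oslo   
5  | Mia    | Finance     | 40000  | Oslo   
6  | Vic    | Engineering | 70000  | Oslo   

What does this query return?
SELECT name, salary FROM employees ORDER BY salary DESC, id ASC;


Sorting by salary DESC, then id ASC for ties

6 rows:
Uma, 120000
Frank, 110000
Jack, 110000
Olivia, 90000
Vic, 70000
Mia, 40000


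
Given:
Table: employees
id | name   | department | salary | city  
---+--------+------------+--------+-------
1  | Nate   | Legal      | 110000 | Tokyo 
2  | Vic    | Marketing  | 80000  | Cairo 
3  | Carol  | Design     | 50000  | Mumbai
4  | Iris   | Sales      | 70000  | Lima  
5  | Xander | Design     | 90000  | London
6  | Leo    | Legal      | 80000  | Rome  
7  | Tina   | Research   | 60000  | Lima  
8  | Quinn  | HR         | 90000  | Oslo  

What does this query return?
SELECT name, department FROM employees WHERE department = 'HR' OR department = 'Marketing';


Filtering: department = 'HR' OR 'Marketing'
Matching: 2 rows

2 rows:
Vic, Marketing
Quinn, HR


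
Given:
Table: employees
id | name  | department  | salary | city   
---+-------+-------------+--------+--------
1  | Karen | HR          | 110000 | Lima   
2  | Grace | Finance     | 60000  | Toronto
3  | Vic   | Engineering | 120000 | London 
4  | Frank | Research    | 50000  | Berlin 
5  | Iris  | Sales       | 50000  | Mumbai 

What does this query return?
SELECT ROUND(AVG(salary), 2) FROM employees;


SUM(salary) = 390000
COUNT = 5
ROUND(AVG, 2) = ROUND(390000 / 5, 2) = 78000.0

78000.0


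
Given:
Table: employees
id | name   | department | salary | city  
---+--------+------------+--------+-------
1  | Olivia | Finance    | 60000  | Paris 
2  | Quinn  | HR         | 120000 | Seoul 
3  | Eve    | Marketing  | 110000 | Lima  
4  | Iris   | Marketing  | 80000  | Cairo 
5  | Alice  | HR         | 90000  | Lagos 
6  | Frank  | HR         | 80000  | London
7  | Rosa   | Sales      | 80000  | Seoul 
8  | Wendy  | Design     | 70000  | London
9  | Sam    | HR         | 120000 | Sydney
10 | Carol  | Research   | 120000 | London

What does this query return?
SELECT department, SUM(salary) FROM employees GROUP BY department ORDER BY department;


Summing salary within each department:
  Design: 70000 = 70000
  Finance: 60000 = 60000
  HR: 120000 + 90000 + 80000 + 120000 = 410000
  Marketing: 110000 + 80000 = 190000
  Research: 120000 = 120000
  Sales: 80000 = 80000


6 groups:
Design, 70000
Finance, 60000
HR, 410000
Marketing, 190000
Research, 120000
Sales, 80000


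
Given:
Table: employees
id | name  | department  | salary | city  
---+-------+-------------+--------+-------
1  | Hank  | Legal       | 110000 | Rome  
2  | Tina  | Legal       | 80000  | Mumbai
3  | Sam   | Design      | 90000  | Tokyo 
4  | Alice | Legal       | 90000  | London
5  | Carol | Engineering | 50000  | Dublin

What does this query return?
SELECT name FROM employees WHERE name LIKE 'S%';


LIKE 'S%' matches names starting with 'S'
Matching: 1

1 rows:
Sam


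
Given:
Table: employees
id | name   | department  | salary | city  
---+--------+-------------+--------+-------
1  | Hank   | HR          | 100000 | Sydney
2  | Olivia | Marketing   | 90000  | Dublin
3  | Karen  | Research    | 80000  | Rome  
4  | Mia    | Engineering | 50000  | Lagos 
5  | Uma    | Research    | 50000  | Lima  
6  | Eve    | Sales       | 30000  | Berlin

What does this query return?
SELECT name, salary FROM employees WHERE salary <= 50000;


Filtering: salary <= 50000
Matching: 3 rows

3 rows:
Mia, 50000
Uma, 50000
Eve, 30000


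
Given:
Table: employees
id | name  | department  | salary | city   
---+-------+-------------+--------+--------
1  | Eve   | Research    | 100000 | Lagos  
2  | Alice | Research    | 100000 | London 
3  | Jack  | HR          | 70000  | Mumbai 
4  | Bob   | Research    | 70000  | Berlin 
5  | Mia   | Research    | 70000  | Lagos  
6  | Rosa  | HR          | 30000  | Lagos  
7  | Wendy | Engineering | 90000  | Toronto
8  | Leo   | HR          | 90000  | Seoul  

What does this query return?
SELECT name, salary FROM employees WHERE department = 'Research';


Filtering: department = 'Research'
Matching rows: 4

4 rows:
Eve, 100000
Alice, 100000
Bob, 70000
Mia, 70000


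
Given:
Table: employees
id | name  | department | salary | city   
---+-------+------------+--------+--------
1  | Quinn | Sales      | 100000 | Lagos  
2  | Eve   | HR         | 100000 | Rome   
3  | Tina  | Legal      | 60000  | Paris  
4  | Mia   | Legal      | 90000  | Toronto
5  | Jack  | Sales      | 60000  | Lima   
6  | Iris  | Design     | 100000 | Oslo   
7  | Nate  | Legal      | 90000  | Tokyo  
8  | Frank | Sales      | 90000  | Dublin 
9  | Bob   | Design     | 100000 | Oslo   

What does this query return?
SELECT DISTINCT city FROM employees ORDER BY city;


All 'city' values (row order): Lagos, Rome, Paris, Toronto, Lima, Oslo, Tokyo, Dublin, Oslo
Removing duplicates leaves 8 unique value(s).

8 values:
Dublin
Lagos
Lima
Oslo
Paris
Rome
Tokyo
Toronto


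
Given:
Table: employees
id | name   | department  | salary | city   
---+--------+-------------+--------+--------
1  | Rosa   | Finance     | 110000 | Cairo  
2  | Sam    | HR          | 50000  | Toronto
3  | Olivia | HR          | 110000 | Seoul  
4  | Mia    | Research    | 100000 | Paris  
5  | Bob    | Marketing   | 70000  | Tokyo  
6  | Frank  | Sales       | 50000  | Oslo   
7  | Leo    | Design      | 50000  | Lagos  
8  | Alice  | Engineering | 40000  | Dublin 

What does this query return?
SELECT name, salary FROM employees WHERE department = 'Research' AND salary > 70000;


Filtering: department = 'Research' AND salary > 70000
Matching: 1 rows

1 rows:
Mia, 100000


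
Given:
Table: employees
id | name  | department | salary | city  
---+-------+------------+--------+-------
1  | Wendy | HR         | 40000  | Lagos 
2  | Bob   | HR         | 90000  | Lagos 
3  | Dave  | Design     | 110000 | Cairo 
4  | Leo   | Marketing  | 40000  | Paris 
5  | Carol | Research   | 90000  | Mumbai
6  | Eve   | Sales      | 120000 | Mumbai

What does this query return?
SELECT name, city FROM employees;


Projecting columns: name, city

6 rows:
Wendy, Lagos
Bob, Lagos
Dave, Cairo
Leo, Paris
Carol, Mumbai
Eve, Mumbai


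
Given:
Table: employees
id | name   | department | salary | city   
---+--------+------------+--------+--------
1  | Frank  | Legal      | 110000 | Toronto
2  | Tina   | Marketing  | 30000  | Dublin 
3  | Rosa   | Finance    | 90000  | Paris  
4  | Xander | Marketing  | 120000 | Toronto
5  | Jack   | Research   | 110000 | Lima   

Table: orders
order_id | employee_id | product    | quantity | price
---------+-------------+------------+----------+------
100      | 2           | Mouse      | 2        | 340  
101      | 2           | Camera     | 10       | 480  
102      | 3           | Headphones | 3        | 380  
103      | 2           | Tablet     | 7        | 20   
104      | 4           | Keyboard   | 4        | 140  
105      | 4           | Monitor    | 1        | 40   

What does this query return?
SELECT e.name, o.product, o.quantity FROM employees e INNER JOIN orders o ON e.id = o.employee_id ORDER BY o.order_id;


Joining employees.id = orders.employee_id:
  employee Tina (id=2) -> order Mouse
  employee Tina (id=2) -> order Camera
  employee Rosa (id=3) -> order Headphones
  employee Tina (id=2) -> order Tablet
  employee Xander (id=4) -> order Keyboard
  employee Xander (id=4) -> order Monitor


6 rows:
Tina, Mouse, 2
Tina, Camera, 10
Rosa, Headphones, 3
Tina, Tablet, 7
Xander, Keyboard, 4
Xander, Monitor, 1


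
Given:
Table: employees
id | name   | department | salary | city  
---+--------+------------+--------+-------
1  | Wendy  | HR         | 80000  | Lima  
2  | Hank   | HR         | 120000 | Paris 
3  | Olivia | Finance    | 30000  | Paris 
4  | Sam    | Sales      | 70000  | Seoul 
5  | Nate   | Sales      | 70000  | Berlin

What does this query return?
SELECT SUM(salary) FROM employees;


SUM(salary) = 80000 + 120000 + 30000 + 70000 + 70000 = 370000

370000


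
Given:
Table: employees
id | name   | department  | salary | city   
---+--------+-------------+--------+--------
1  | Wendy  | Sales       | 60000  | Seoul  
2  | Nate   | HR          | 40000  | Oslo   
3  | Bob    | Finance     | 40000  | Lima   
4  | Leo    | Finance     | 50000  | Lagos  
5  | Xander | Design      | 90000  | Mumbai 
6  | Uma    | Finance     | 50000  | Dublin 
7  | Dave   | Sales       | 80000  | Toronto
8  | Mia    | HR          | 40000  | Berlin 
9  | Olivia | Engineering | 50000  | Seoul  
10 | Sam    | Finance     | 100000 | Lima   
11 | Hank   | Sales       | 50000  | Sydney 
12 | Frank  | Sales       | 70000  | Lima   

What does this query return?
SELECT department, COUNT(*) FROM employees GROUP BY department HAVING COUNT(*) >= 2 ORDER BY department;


Groups with count >= 2:
  Finance: 4 -> PASS
  HR: 2 -> PASS
  Sales: 4 -> PASS
  Design: 1 -> filtered out
  Engineering: 1 -> filtered out


3 groups:
Finance, 4
HR, 2
Sales, 4


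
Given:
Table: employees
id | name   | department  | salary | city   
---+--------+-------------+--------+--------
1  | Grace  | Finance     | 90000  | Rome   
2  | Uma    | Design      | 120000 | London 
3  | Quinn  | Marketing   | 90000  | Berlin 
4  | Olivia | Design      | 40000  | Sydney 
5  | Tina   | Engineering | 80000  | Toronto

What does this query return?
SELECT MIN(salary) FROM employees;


Salaries: 90000, 120000, 90000, 40000, 80000
MIN = 40000

40000


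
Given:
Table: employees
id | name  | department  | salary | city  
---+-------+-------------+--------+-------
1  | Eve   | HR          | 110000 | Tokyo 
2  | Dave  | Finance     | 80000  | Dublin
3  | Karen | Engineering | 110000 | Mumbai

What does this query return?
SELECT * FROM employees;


SELECT * returns all 3 rows with all columns

3 rows:
1, Eve, HR, 110000, Tokyo
2, Dave, Finance, 80000, Dublin
3, Karen, Engineering, 110000, Mumbai


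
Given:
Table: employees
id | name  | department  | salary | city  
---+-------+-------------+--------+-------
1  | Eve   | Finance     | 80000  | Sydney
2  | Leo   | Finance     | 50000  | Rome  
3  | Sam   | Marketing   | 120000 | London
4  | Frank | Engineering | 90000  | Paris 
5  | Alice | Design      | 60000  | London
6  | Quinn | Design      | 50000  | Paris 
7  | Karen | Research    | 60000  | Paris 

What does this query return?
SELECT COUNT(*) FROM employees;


COUNT(*) counts all rows

7


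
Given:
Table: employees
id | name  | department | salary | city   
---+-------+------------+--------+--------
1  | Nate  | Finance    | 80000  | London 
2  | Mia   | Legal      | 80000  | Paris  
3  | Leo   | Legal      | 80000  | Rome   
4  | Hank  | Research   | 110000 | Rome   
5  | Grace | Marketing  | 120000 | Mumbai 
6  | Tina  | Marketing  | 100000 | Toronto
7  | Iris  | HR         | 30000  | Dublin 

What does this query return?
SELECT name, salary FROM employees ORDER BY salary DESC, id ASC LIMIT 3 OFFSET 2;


Sort by salary DESC (id ASC tiebreak), then skip 2 and take 3
Rows 3 through 5

3 rows:
Tina, 100000
Nate, 80000
Mia, 80000


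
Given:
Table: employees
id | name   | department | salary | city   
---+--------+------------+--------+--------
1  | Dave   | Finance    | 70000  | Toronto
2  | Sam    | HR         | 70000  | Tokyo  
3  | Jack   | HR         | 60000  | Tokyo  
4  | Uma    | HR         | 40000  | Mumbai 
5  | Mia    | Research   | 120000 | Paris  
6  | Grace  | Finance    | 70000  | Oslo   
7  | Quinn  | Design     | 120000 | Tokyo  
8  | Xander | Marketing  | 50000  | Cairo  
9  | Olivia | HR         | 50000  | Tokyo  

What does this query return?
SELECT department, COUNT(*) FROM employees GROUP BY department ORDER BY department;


Assigning each row to its department group:
  Dave -> Finance
  Sam -> HR
  Jack -> HR
  Uma -> HR
  Mia -> Research
  Grace -> Finance
  Quinn -> Design
  Xander -> Marketing
  Olivia -> HR


5 groups:
Design, 1
Finance, 2
HR, 4
Marketing, 1
Research, 1


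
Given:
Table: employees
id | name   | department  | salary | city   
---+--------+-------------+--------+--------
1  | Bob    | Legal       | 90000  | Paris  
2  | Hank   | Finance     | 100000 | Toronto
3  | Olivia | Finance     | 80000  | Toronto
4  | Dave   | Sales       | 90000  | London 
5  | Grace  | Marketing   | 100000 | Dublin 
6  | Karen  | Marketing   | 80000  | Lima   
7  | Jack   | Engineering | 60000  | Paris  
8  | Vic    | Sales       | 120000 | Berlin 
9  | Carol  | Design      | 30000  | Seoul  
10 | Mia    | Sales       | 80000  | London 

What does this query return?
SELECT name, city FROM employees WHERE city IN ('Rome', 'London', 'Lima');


Filtering: city IN ('Rome', 'London', 'Lima')
Matching: 3 rows

3 rows:
Dave, London
Karen, Lima
Mia, London


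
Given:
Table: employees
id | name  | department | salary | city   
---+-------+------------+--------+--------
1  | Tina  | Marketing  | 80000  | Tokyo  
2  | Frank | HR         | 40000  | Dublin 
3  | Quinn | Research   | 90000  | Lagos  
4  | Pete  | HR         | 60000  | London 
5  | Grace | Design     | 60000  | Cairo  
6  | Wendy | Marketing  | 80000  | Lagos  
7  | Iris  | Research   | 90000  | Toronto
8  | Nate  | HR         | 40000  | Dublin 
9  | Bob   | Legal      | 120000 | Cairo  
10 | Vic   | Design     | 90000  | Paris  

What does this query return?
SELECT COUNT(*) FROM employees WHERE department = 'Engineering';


Counting rows where department = 'Engineering'


0


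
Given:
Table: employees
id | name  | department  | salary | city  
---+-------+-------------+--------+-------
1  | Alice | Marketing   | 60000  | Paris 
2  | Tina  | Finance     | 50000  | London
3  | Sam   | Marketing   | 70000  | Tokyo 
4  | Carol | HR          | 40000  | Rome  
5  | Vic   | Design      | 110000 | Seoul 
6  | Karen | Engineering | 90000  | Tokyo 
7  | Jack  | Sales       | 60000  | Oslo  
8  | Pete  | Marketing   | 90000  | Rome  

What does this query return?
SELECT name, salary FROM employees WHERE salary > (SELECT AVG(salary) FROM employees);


Subquery: AVG(salary) = 71250.0
Filtering: salary > 71250.0
  Vic (110000) -> MATCH
  Karen (90000) -> MATCH
  Pete (90000) -> MATCH


3 rows:
Vic, 110000
Karen, 90000
Pete, 90000


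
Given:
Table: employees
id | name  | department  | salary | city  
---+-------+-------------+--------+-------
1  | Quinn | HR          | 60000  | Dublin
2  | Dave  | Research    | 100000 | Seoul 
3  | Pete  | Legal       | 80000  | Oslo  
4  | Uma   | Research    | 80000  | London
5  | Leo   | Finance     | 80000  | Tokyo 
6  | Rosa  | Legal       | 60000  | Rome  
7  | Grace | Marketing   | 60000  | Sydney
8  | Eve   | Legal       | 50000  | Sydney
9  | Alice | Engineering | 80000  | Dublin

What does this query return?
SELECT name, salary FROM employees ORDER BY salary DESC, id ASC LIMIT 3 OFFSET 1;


Sort by salary DESC (id ASC tiebreak), then skip 1 and take 3
Rows 2 through 4

3 rows:
Pete, 80000
Uma, 80000
Leo, 80000


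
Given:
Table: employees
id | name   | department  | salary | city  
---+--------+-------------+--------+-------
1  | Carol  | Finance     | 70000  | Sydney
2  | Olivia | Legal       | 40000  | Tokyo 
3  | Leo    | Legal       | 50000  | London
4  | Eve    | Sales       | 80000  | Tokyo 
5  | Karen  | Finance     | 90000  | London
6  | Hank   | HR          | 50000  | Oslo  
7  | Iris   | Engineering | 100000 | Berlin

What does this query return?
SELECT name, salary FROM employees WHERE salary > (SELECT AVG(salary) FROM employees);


Subquery: AVG(salary) = 68571.43
Filtering: salary > 68571.43
  Carol (70000) -> MATCH
  Eve (80000) -> MATCH
  Karen (90000) -> MATCH
  Iris (100000) -> MATCH


4 rows:
Carol, 70000
Eve, 80000
Karen, 90000
Iris, 100000


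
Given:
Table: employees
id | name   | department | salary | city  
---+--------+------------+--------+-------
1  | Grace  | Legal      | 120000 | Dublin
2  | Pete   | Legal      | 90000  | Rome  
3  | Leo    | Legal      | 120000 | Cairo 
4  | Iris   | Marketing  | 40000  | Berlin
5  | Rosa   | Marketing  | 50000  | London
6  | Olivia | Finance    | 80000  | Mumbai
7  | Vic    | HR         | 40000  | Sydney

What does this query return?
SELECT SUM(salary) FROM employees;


SUM(salary) = 120000 + 90000 + 120000 + 40000 + 50000 + 80000 + 40000 = 540000

540000


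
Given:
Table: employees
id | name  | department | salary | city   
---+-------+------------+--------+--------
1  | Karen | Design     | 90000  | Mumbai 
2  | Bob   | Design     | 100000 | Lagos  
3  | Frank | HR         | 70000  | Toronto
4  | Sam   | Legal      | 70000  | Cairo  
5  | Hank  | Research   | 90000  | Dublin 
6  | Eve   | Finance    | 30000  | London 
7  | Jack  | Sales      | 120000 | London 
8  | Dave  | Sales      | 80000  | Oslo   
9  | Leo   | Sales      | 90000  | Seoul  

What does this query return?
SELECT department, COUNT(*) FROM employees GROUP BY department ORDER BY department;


Assigning each row to its department group:
  Karen -> Design
  Bob -> Design
  Frank -> HR
  Sam -> Legal
  Hank -> Research
  Eve -> Finance
  Jack -> Sales
  Dave -> Sales
  Leo -> Sales


6 groups:
Design, 2
Finance, 1
HR, 1
Legal, 1
Research, 1
Sales, 3


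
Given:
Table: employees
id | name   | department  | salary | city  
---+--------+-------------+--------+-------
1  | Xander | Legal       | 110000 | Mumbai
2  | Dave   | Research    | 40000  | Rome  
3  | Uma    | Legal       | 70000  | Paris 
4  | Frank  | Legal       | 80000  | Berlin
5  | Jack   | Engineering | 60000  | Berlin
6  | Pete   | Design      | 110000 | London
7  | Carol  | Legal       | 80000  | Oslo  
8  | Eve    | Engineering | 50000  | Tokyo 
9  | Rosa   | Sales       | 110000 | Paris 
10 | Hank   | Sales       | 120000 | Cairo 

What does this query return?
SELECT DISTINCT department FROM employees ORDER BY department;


All 'department' values (row order): Legal, Research, Legal, Legal, Engineering, Design, Legal, Engineering, Sales, Sales
Removing duplicates leaves 5 unique value(s).

5 values:
Design
Engineering
Legal
Research
Sales


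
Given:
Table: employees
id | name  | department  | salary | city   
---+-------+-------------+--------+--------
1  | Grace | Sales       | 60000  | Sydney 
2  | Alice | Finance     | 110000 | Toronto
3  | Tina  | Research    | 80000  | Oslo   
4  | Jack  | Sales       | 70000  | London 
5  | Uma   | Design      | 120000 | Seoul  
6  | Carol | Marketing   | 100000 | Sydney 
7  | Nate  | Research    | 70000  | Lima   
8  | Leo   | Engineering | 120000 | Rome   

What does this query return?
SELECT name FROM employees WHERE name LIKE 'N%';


LIKE 'N%' matches names starting with 'N'
Matching: 1

1 rows:
Nate


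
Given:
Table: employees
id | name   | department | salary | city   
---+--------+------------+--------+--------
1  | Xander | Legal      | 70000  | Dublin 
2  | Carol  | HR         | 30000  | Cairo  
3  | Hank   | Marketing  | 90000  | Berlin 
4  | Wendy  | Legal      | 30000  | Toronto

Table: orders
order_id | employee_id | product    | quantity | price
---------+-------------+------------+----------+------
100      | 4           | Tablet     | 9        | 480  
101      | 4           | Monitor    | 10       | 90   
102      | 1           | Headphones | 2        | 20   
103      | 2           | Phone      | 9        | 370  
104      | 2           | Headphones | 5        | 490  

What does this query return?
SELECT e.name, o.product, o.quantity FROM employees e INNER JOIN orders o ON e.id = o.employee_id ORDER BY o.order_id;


Joining employees.id = orders.employee_id:
  employee Wendy (id=4) -> order Tablet
  employee Wendy (id=4) -> order Monitor
  employee Xander (id=1) -> order Headphones
  employee Carol (id=2) -> order Phone
  employee Carol (id=2) -> order Headphones


5 rows:
Wendy, Tablet, 9
Wendy, Monitor, 10
Xander, Headphones, 2
Carol, Phone, 9
Carol, Headphones, 5


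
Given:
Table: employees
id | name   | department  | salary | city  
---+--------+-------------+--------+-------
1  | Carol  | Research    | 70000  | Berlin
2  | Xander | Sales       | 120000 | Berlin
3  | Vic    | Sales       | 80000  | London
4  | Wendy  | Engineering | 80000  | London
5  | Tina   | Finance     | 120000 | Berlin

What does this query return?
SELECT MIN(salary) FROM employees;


Salaries: 70000, 120000, 80000, 80000, 120000
MIN = 70000

70000


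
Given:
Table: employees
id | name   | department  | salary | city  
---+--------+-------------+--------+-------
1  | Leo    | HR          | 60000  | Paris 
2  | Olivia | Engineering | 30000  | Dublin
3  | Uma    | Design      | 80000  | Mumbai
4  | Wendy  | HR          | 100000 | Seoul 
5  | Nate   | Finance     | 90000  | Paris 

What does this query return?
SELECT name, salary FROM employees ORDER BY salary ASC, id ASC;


Sorting by salary ASC, then id ASC for ties

5 rows:
Olivia, 30000
Leo, 60000
Uma, 80000
Nate, 90000
Wendy, 100000


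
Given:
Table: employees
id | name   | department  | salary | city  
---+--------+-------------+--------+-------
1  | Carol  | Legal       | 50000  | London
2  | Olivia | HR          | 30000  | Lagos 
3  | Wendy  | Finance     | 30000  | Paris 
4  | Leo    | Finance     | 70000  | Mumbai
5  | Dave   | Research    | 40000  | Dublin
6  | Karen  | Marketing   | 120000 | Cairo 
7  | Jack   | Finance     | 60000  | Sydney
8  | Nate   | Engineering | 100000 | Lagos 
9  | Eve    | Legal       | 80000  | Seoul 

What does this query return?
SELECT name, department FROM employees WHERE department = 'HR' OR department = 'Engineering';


Filtering: department = 'HR' OR 'Engineering'
Matching: 2 rows

2 rows:
Olivia, HR
Nate, Engineering


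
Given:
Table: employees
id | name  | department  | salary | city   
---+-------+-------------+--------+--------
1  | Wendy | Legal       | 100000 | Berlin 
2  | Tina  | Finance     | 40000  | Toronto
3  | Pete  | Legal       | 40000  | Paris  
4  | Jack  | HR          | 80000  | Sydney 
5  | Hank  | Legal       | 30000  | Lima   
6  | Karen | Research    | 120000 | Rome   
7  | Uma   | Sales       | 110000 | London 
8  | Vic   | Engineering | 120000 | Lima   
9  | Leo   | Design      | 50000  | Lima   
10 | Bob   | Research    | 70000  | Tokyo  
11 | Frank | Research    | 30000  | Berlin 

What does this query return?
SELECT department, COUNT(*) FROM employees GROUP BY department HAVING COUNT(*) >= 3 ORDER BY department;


Groups with count >= 3:
  Legal: 3 -> PASS
  Research: 3 -> PASS
  Design: 1 -> filtered out
  Engineering: 1 -> filtered out
  Finance: 1 -> filtered out
  HR: 1 -> filtered out
  Sales: 1 -> filtered out


2 groups:
Legal, 3
Research, 3


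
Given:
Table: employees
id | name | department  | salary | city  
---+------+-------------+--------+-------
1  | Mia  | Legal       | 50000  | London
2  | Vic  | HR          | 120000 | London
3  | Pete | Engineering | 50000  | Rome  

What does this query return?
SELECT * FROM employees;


SELECT * returns all 3 rows with all columns

3 rows:
1, Mia, Legal, 50000, London
2, Vic, HR, 120000, London
3, Pete, Engineering, 50000, Rome


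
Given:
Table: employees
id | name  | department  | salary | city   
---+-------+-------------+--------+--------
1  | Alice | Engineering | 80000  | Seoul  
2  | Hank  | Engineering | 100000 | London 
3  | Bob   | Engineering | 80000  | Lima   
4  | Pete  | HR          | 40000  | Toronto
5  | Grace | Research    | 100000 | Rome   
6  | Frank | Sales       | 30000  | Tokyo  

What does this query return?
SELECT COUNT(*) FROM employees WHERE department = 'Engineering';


Counting rows where department = 'Engineering'
  Alice -> MATCH
  Hank -> MATCH
  Bob -> MATCH


3


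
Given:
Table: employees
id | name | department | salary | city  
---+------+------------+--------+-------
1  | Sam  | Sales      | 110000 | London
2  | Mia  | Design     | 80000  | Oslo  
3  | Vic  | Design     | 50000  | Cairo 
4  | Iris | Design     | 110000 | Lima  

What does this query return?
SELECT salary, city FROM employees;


Projecting columns: salary, city

4 rows:
110000, London
80000, Oslo
50000, Cairo
110000, Lima


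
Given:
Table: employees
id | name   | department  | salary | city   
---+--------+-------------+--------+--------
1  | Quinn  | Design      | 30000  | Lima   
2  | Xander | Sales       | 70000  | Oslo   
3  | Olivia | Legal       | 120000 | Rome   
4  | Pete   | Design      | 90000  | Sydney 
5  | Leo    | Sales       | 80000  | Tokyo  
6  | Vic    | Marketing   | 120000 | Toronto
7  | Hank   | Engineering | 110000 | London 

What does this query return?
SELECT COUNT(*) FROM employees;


COUNT(*) counts all rows

7


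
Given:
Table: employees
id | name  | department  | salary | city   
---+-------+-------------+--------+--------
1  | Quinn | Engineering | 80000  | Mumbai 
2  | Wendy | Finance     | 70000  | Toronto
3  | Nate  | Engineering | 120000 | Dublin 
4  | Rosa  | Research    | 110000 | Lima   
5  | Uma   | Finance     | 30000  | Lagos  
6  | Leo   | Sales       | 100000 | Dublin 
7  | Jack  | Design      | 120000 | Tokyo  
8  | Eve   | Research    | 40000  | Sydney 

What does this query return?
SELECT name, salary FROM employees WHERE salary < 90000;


Filtering: salary < 90000
Matching: 4 rows

4 rows:
Quinn, 80000
Wendy, 70000
Uma, 30000
Eve, 40000


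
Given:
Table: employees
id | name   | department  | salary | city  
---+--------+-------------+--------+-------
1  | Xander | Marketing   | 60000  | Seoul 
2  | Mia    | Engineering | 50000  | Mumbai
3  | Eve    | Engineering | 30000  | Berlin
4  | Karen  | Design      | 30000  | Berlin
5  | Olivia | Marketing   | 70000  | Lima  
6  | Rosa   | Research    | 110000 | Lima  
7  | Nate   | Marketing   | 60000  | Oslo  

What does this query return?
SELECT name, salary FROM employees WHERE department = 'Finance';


Filtering: department = 'Finance'
Matching rows: 0

Empty result set (0 rows)


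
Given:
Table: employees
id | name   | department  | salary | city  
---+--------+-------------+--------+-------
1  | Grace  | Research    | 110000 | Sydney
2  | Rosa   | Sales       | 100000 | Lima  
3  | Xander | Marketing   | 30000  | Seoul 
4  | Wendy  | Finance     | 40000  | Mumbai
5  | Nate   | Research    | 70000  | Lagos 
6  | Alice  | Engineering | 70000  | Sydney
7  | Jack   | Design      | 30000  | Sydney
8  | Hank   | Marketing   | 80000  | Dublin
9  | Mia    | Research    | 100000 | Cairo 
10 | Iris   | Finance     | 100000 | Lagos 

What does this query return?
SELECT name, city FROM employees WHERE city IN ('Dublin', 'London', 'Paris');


Filtering: city IN ('Dublin', 'London', 'Paris')
Matching: 1 rows

1 rows:
Hank, Dublin


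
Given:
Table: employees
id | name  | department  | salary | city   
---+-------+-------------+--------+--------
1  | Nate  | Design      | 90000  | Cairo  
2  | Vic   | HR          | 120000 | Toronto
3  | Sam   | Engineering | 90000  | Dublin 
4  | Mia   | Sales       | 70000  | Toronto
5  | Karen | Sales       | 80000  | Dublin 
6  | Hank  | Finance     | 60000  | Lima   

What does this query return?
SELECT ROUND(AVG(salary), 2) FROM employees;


SUM(salary) = 510000
COUNT = 6
ROUND(AVG, 2) = ROUND(510000 / 6, 2) = 85000.0

85000.0


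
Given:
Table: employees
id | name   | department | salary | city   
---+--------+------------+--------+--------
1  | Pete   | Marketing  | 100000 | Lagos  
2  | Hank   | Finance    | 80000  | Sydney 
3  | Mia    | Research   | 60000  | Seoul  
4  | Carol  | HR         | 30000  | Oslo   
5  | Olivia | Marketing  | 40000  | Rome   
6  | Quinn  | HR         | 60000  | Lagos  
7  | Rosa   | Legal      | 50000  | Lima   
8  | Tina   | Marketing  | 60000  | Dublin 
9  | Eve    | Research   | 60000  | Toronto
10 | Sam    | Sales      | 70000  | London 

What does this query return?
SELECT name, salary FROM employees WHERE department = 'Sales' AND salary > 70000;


Filtering: department = 'Sales' AND salary > 70000
Matching: 0 rows

Empty result set (0 rows)


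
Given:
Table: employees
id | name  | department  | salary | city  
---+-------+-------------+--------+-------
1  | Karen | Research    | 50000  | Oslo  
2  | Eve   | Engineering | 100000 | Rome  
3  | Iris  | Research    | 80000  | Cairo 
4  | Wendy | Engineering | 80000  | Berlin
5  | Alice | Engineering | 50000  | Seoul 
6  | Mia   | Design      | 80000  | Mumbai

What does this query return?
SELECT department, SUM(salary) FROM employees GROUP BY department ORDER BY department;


Summing salary within each department:
  Design: 80000 = 80000
  Engineering: 100000 + 80000 + 50000 = 230000
  Research: 50000 + 80000 = 130000


3 groups:
Design, 80000
Engineering, 230000
Research, 130000


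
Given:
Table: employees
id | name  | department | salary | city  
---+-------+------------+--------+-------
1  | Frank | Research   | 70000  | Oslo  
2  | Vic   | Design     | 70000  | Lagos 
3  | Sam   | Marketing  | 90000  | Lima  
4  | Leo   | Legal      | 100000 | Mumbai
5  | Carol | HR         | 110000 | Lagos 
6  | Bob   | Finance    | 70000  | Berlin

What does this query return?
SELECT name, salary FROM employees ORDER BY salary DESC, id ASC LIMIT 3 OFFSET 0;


Sort by salary DESC (id ASC tiebreak), then skip 0 and take 3
Rows 1 through 3

3 rows:
Carol, 110000
Leo, 100000
Sam, 90000


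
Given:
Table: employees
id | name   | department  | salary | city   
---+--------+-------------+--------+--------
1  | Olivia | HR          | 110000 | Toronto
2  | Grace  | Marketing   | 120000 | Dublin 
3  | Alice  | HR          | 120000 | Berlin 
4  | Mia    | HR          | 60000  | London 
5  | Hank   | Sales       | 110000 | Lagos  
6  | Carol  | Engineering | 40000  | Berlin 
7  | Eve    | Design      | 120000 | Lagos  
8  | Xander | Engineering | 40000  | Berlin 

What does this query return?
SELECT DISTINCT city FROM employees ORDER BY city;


All 'city' values (row order): Toronto, Dublin, Berlin, London, Lagos, Berlin, Lagos, Berlin
Removing duplicates leaves 5 unique value(s).

5 values:
Berlin
Dublin
Lagos
London
Toronto


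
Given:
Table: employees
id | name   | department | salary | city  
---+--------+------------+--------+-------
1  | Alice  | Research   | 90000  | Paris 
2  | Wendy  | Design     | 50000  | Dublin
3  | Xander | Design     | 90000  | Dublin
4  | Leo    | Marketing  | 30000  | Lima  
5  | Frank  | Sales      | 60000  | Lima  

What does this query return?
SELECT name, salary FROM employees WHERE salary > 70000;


Filtering: salary > 70000
Matching: 2 rows

2 rows:
Alice, 90000
Xander, 90000


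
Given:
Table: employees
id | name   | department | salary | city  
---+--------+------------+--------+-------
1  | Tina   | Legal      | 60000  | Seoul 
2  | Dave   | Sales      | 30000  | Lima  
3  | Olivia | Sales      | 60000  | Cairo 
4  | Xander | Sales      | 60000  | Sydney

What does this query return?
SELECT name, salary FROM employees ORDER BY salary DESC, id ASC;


Sorting by salary DESC, then id ASC for ties

4 rows:
Tina, 60000
Olivia, 60000
Xander, 60000
Dave, 30000


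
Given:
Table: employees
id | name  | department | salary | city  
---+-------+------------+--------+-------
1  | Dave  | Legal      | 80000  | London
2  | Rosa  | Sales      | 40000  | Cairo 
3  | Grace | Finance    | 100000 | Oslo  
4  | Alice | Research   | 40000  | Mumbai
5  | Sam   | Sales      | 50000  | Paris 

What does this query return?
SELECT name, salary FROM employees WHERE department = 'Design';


Filtering: department = 'Design'
Matching rows: 0

Empty result set (0 rows)


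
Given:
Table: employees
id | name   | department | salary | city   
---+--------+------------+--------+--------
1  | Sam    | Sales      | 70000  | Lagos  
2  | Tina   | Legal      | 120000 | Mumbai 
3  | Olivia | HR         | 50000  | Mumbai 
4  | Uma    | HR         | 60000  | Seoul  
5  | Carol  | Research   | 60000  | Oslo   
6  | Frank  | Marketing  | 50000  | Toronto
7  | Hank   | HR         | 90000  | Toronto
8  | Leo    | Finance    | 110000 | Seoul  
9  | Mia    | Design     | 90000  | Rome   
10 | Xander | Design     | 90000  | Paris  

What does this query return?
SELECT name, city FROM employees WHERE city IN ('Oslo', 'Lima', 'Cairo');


Filtering: city IN ('Oslo', 'Lima', 'Cairo')
Matching: 1 rows

1 rows:
Carol, Oslo


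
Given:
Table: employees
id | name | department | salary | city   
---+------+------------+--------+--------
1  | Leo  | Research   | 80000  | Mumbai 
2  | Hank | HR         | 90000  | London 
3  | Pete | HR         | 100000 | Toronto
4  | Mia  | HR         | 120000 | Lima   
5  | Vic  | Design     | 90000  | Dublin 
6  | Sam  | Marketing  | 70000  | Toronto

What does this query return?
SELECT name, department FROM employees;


Projecting columns: name, department

6 rows:
Leo, Research
Hank, HR
Pete, HR
Mia, HR
Vic, Design
Sam, Marketing


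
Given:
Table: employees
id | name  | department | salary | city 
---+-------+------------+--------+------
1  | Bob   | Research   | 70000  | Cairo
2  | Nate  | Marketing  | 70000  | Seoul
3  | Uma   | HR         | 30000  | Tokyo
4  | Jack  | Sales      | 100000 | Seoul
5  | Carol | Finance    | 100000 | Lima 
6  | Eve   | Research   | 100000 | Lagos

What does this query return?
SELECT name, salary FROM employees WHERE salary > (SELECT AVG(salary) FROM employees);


Subquery: AVG(salary) = 78333.33
Filtering: salary > 78333.33
  Jack (100000) -> MATCH
  Carol (100000) -> MATCH
  Eve (100000) -> MATCH


3 rows:
Jack, 100000
Carol, 100000
Eve, 100000


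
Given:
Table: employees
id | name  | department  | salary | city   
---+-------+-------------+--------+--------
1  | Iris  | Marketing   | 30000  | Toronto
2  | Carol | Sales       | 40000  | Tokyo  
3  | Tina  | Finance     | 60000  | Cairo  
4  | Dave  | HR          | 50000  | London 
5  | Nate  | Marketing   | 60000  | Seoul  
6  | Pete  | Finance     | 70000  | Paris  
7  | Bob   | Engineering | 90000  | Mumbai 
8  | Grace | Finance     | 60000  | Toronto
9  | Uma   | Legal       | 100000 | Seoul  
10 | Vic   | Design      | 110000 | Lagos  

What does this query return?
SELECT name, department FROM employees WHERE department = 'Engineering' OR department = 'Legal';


Filtering: department = 'Engineering' OR 'Legal'
Matching: 2 rows

2 rows:
Bob, Engineering
Uma, Legal


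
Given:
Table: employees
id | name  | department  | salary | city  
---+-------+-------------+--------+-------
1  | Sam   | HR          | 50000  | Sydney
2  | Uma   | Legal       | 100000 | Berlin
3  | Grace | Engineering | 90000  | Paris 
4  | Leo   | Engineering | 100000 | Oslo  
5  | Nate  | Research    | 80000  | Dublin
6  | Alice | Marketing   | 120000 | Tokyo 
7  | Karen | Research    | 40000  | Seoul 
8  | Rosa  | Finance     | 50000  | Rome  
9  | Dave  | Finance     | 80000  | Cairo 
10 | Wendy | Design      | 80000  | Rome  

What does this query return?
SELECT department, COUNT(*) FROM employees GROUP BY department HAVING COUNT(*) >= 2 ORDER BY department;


Groups with count >= 2:
  Engineering: 2 -> PASS
  Finance: 2 -> PASS
  Research: 2 -> PASS
  Design: 1 -> filtered out
  HR: 1 -> filtered out
  Legal: 1 -> filtered out
  Marketing: 1 -> filtered out


3 groups:
Engineering, 2
Finance, 2
Research, 2


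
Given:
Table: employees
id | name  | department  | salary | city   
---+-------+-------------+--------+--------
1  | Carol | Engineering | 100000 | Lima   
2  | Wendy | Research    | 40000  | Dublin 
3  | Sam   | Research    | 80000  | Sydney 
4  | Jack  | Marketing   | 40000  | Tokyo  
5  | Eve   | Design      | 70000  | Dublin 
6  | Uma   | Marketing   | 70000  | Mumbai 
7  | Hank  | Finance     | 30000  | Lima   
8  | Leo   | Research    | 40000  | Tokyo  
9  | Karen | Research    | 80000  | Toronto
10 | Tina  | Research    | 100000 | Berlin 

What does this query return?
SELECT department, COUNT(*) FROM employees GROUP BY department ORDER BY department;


Assigning each row to its department group:
  Carol -> Engineering
  Wendy -> Research
  Sam -> Research
  Jack -> Marketing
  Eve -> Design
  Uma -> Marketing
  Hank -> Finance
  Leo -> Research
  Karen -> Research
  Tina -> Research


5 groups:
Design, 1
Engineering, 1
Finance, 1
Marketing, 2
Research, 5


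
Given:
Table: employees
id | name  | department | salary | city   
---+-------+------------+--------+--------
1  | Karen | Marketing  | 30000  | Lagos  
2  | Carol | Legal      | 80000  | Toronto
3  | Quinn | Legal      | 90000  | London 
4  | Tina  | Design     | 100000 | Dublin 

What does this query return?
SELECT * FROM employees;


SELECT * returns all 4 rows with all columns

4 rows:
1, Karen, Marketing, 30000, Lagos
2, Carol, Legal, 80000, Toronto
3, Quinn, Legal, 90000, London
4, Tina, Design, 100000, Dublin


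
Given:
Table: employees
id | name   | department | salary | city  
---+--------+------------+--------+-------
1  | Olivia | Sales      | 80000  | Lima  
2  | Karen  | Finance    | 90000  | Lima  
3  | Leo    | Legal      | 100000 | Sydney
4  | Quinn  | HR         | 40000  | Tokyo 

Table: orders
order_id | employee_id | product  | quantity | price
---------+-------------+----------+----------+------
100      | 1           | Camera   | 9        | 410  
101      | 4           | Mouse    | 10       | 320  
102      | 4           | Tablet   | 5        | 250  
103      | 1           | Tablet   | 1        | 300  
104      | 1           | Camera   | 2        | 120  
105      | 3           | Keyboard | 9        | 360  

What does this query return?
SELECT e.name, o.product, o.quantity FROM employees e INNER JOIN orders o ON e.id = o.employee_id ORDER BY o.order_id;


Joining employees.id = orders.employee_id:
  employee Olivia (id=1) -> order Camera
  employee Quinn (id=4) -> order Mouse
  employee Quinn (id=4) -> order Tablet
  employee Olivia (id=1) -> order Tablet
  employee Olivia (id=1) -> order Camera
  employee Leo (id=3) -> order Keyboard


6 rows:
Olivia, Camera, 9
Quinn, Mouse, 10
Quinn, Tablet, 5
Olivia, Tablet, 1
Olivia, Camera, 2
Leo, Keyboard, 9


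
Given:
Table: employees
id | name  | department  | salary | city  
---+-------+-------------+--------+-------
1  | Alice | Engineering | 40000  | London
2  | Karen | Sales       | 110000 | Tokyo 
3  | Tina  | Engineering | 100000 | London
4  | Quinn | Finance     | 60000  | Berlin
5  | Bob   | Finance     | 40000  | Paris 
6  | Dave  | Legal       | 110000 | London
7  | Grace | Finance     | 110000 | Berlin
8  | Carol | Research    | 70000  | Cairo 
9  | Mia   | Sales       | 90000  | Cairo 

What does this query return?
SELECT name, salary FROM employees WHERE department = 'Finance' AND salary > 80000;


Filtering: department = 'Finance' AND salary > 80000
Matching: 1 rows

1 rows:
Grace, 110000


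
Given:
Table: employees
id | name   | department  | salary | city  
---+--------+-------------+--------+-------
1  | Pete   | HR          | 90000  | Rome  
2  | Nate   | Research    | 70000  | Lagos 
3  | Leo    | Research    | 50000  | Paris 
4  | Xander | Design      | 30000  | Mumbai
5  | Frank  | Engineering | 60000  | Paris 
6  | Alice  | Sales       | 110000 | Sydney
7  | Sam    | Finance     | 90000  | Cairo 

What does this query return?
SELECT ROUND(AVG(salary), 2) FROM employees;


SUM(salary) = 500000
COUNT = 7
ROUND(AVG, 2) = ROUND(500000 / 7, 2) = 71428.57

71428.57


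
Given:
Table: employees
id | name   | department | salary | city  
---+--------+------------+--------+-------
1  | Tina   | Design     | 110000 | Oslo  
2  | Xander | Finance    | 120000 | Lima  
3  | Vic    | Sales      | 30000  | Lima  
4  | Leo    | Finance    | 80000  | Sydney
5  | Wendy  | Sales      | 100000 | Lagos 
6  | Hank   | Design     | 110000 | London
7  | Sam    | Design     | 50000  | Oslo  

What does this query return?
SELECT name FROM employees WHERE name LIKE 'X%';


LIKE 'X%' matches names starting with 'X'
Matching: 1

1 rows:
Xander


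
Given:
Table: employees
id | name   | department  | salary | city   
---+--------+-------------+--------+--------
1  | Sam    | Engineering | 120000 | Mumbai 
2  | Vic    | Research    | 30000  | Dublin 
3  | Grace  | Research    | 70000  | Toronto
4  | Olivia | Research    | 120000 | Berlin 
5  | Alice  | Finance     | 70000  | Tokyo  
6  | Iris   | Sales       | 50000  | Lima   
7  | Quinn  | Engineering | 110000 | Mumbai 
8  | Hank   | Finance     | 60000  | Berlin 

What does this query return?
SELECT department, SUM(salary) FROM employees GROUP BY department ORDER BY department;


Summing salary within each department:
  Engineering: 120000 + 110000 = 230000
  Finance: 70000 + 60000 = 130000
  Research: 30000 + 70000 + 120000 = 220000
  Sales: 50000 = 50000


4 groups:
Engineering, 230000
Finance, 130000
Research, 220000
Sales, 50000
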